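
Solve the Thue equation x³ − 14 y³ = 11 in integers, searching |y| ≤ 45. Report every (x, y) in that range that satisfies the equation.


The equation is x³ - 14y³ = 11. For fixed y, x³ = 14·y³ + 11, so a solution requires the RHS to be a perfect cube.
Strategy: iterate y from -45 to 45, compute RHS = 14·y³ + 11, and check whether it is a (positive or negative) perfect cube.
Check small values of y:
  y = 0: RHS = 11 is not a perfect cube.
  y = 1: RHS = 25 is not a perfect cube.
  y = -1: RHS = -3 is not a perfect cube.
  y = 2: RHS = 123 is not a perfect cube.
  y = -2: RHS = -101 is not a perfect cube.
  y = 3: RHS = 389 is not a perfect cube.
  y = -3: RHS = -367 is not a perfect cube.
Continuing the search up to |y| = 45 finds no solutions either.
No (x, y) in the scanned range satisfies the equation.

No integer solutions with |y| ≤ 45.


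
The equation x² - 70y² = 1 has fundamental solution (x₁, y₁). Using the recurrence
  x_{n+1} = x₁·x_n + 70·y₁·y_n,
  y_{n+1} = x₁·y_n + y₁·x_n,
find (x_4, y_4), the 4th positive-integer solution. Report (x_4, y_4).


Step 1: Find the fundamental solution (x₁, y₁) of x² - 70y² = 1.
  Expand √70 as a continued fraction. a₀ = ⌊√70⌋ = 8; iterate m_{k+1} = d_k·a_k − m_k, d_{k+1} = (70 − m_{k+1}²)/d_k, a_{k+1} = ⌊(a₀ + m_{k+1})/d_{k+1}⌋ (starting m₀ = 0, d₀ = 1), with convergents p_k = a_k·p_{k-1} + p_{k-2}, q_k = a_k·q_{k-1} + q_{k-2} (p₋₁ = 1, q₋₁ = 0):
  k = 0: a₀ = 8; p₀/q₀ = 8/1; p₀² − 70·q₀² = 64 − 70 = -6.
  k = 1: m = 8, d = 6, a = ⌊(8 + 8)/6⌋ = 2; p/q = (2·8 + 1)/(2·1 + 0) = 17/2; p² − 70·q² = 289 − 280 = 9.
  k = 2: m = 4, d = 9, a = ⌊(8 + 4)/9⌋ = 1; p/q = (1·17 + 8)/(1·2 + 1) = 25/3; p² − 70·q² = 625 − 630 = -5.
  k = 3: m = 5, d = 5, a = ⌊(8 + 5)/5⌋ = 2; p/q = (2·25 + 17)/(2·3 + 2) = 67/8; p² − 70·q² = 4489 − 4480 = 9.
  k = 4: m = 5, d = 9, a = ⌊(8 + 5)/9⌋ = 1; p/q = (1·67 + 25)/(1·8 + 3) = 92/11; p² − 70·q² = 8464 − 8470 = -6.
  k = 5: m = 4, d = 6, a = ⌊(8 + 4)/6⌋ = 2; p/q = (2·92 + 67)/(2·11 + 8) = 251/30; p² − 70·q² = 63001 − 63000 = 1.
  The first convergent with p² − 70·q² = 1 gives the fundamental solution (x₁, y₁) = (251, 30).
Step 2: Apply the recurrence (x_{n+1}, y_{n+1}) = (x₁x_n + 70y₁y_n, x₁y_n + y₁x_n) repeatedly.
  From (x_1, y_1) = (251, 30): x_2 = 251·251 + 70·30·30 = 126001; y_2 = 251·30 + 30·251 = 15060.
  From (x_2, y_2) = (126001, 15060): x_3 = 251·126001 + 70·30·15060 = 63252251; y_3 = 251·15060 + 30·126001 = 7560090.
  From (x_3, y_3) = (63252251, 7560090): x_4 = 251·63252251 + 70·30·7560090 = 31752504001; y_4 = 251·7560090 + 30·63252251 = 3795150120.
Step 3: Verify x_4² - 70·y_4² = 1008221510333521008001 - 1008221510333521008000 = 1 (should be 1). ✓

(x_1, y_1) = (251, 30); (x_4, y_4) = (31752504001, 3795150120).


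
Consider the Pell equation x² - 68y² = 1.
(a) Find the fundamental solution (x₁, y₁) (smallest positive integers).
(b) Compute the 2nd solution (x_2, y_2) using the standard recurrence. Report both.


Step 1: Find the fundamental solution (x₁, y₁) of x² - 68y² = 1.
  Expand √68 as a continued fraction. a₀ = ⌊√68⌋ = 8; iterate m_{k+1} = d_k·a_k − m_k, d_{k+1} = (68 − m_{k+1}²)/d_k, a_{k+1} = ⌊(a₀ + m_{k+1})/d_{k+1}⌋ (starting m₀ = 0, d₀ = 1), with convergents p_k = a_k·p_{k-1} + p_{k-2}, q_k = a_k·q_{k-1} + q_{k-2} (p₋₁ = 1, q₋₁ = 0):
  k = 0: a₀ = 8; p₀/q₀ = 8/1; p₀² − 68·q₀² = 64 − 68 = -4.
  k = 1: m = 8, d = 4, a = ⌊(8 + 8)/4⌋ = 4; p/q = (4·8 + 1)/(4·1 + 0) = 33/4; p² − 68·q² = 1089 − 1088 = 1.
  The first convergent with p² − 68·q² = 1 gives the fundamental solution (x₁, y₁) = (33, 4).
Step 2: Apply the recurrence (x_{n+1}, y_{n+1}) = (x₁x_n + 68y₁y_n, x₁y_n + y₁x_n) repeatedly.
  From (x_1, y_1) = (33, 4): x_2 = 33·33 + 68·4·4 = 2177; y_2 = 33·4 + 4·33 = 264.
Step 3: Verify x_2² - 68·y_2² = 4739329 - 4739328 = 1 (should be 1). ✓

(x_1, y_1) = (33, 4); (x_2, y_2) = (2177, 264).


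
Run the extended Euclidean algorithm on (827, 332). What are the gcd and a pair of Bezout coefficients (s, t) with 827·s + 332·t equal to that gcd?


Euclidean algorithm on (827, 332) — divide until remainder is 0:
  827 = 2 · 332 + 163
  332 = 2 · 163 + 6
  163 = 27 · 6 + 1
  6 = 6 · 1 + 0
gcd(827, 332) = 1.
Track Bezout coefficients alongside the remainders: start with r₀ = 827 = a·1 + b·0 (s = 1, t = 0) and r₁ = 332 = a·0 + b·1 (s = 0, t = 1); each new remainder r_{k+1} = r_{k-1} − q_k·r_k inherits s_{k+1} = s_{k-1} − q_k·s_k, t_{k+1} = t_{k-1} − q_k·t_k, so r_k = a·s_k + b·t_k at every step:
  q = 2: r = 163, s = 1 − 2·0 = 1, t = 0 − 2·1 = -2  (check: 827·1 + 332·(-2) = 163)
  q = 2: r = 6, s = 0 − 2·1 = -2, t = 1 − 2·(-2) = 5  (check: 827·(-2) + 332·5 = 6)
  q = 27: r = 1, s = 1 − 27·(-2) = 55, t = -2 − 27·5 = -137  (check: 827·55 + 332·(-137) = 1)
The row with r = 1 (the gcd) gives the Bezout coefficients s = 55, t = -137.
Result: 827 · (55) + 332 · (-137) = 1.

gcd(827, 332) = 1; s = 55, t = -137 (check: 827·55 + 332·(-137) = 1).


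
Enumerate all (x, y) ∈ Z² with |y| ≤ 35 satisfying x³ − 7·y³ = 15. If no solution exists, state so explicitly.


The equation is x³ - 7y³ = 15. For fixed y, x³ = 7·y³ + 15, so a solution requires the RHS to be a perfect cube.
Strategy: iterate y from -35 to 35, compute RHS = 7·y³ + 15, and check whether it is a (positive or negative) perfect cube.
Check small values of y:
  y = 0: RHS = 15 is not a perfect cube.
  y = 1: RHS = 22 is not a perfect cube.
  y = -1: RHS = 8 = (2)³ ⇒ x = 2 works.
  y = 2: RHS = 71 is not a perfect cube.
  y = -2: RHS = -41 is not a perfect cube.
  y = 3: RHS = 204 is not a perfect cube.
  y = -3: RHS = -174 is not a perfect cube.
Continuing, at y = 23: RHS = 85184 = (44)³ ⇒ x = 44 works.
Searching the remaining y in |y| ≤ 35 finds no further solutions.
Collected solutions: (2, -1), (44, 23).

Solutions (with |y| ≤ 35): (2, -1), (44, 23).


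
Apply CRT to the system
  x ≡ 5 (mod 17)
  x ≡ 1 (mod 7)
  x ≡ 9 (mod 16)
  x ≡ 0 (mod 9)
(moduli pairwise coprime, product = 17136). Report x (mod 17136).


Product of moduli M = 17 · 7 · 16 · 9 = 17136.
Merge one congruence at a time:
  Start: x ≡ 5 (mod 17).
  Combine with x ≡ 1 (mod 7); new modulus lcm = 119.
    Write x = 5 + 17·t and substitute into x ≡ 1 (mod 7): 17·t ≡ 1 − 5 = -4 (mod 7).
    Reduce coefficients mod 7: 3·t ≡ 3 (mod 7).
    The inverse of 3 mod 7 is 5 (since 3·5 = 15 = 2·7 + 1), so t ≡ 5·3 = 15 ≡ 1 (mod 7).
    Then x = 5 + 17·1 = 22, valid modulo lcm(17, 7) = 119: x ≡ 22 (mod 119).
  Combine with x ≡ 9 (mod 16); new modulus lcm = 1904.
    Write x = 22 + 119·t and substitute into x ≡ 9 (mod 16): 119·t ≡ 9 − 22 = -13 (mod 16).
    Reduce coefficients mod 16: 7·t ≡ 3 (mod 16).
    The inverse of 7 mod 16 is 7 (since 7·7 = 49 = 3·16 + 1), so t ≡ 7·3 = 21 ≡ 5 (mod 16).
    Then x = 22 + 119·5 = 617, valid modulo lcm(119, 16) = 1904: x ≡ 617 (mod 1904).
  Combine with x ≡ 0 (mod 9); new modulus lcm = 17136.
    Write x = 617 + 1904·t and substitute into x ≡ 0 (mod 9): 1904·t ≡ 0 − 617 = -617 (mod 9).
    Reduce coefficients mod 9: 5·t ≡ 4 (mod 9).
    The inverse of 5 mod 9 is 2 (since 5·2 = 10 = 1·9 + 1), so t ≡ 2·4 = 8 ≡ 8 (mod 9).
    Then x = 617 + 1904·8 = 15849, valid modulo lcm(1904, 9) = 17136: x ≡ 15849 (mod 17136).
Verify against each original: 15849 mod 17 = 5, 15849 mod 7 = 1, 15849 mod 16 = 9, 15849 mod 9 = 0.

x ≡ 15849 (mod 17136).


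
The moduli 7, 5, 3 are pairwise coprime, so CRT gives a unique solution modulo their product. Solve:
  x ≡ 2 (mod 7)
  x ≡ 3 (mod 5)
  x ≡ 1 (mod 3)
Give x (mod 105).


Moduli 7, 5, 3 are pairwise coprime; by CRT there is a unique solution modulo M = 7 · 5 · 3 = 105.
Solve pairwise, accumulating the modulus:
  Start with x ≡ 2 (mod 7).
  Combine with x ≡ 3 (mod 5): since gcd(7, 5) = 1, we get a unique residue mod 35.
    Write x = 2 + 7·t and substitute into x ≡ 3 (mod 5): 7·t ≡ 3 − 2 = 1 (mod 5).
    Reduce coefficients mod 5: 2·t ≡ 1 (mod 5).
    The inverse of 2 mod 5 is 3 (since 2·3 = 6 = 1·5 + 1), so t ≡ 3·1 = 3 ≡ 3 (mod 5).
    Then x = 2 + 7·3 = 23, valid modulo lcm(7, 5) = 35: x ≡ 23 (mod 35).
  Combine with x ≡ 1 (mod 3): since gcd(35, 3) = 1, we get a unique residue mod 105.
    Write x = 23 + 35·t and substitute into x ≡ 1 (mod 3): 35·t ≡ 1 − 23 = -22 (mod 3).
    Reduce coefficients mod 3: 2·t ≡ 2 (mod 3).
    The inverse of 2 mod 3 is 2 (since 2·2 = 4 = 1·3 + 1), so t ≡ 2·2 = 4 ≡ 1 (mod 3).
    Then x = 23 + 35·1 = 58, valid modulo lcm(35, 3) = 105: x ≡ 58 (mod 105).
Verify: 58 mod 7 = 2 ✓, 58 mod 5 = 3 ✓, 58 mod 3 = 1 ✓.

x ≡ 58 (mod 105).


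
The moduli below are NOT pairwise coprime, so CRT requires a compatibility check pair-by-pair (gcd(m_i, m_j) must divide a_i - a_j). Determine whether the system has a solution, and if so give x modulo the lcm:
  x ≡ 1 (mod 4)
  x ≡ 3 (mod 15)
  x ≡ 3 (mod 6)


Moduli 4, 15, 6 are not pairwise coprime, so CRT works modulo lcm(m_i) when all pairwise compatibility conditions hold.
Pairwise compatibility: gcd(m_i, m_j) must divide a_i - a_j for every pair.
Merge one congruence at a time:
  Start: x ≡ 1 (mod 4).
  Combine with x ≡ 3 (mod 15): gcd(4, 15) = 1; 3 - 1 = 2, which IS divisible by 1, so compatible.
    Write x = 1 + 4·t and substitute into x ≡ 3 (mod 15): 4·t ≡ 3 − 1 = 2 (mod 15).
    The inverse of 4 mod 15 is 4 (since 4·4 = 16 = 1·15 + 1), so t ≡ 4·2 = 8 ≡ 8 (mod 15).
    Then x = 1 + 4·8 = 33, valid modulo lcm(4, 15) = 60: x ≡ 33 (mod 60).
  Combine with x ≡ 3 (mod 6): gcd(60, 6) = 6; 3 - 33 = -30, which IS divisible by 6, so compatible.
    Write x = 33 + 60·t and substitute into x ≡ 3 (mod 6): 60·t ≡ 3 − 33 = -30 (mod 6).
    Divide the congruence (and modulus) by g = 6: 10·t ≡ -5 (mod 1).
    Modulo 1 every t works; take t = 0.
    Then x = 33 + 60·0 = 33, valid modulo lcm(60, 6) = 60: x ≡ 33 (mod 60).
Verify: 33 mod 4 = 1, 33 mod 15 = 3, 33 mod 6 = 3.

x ≡ 33 (mod 60).


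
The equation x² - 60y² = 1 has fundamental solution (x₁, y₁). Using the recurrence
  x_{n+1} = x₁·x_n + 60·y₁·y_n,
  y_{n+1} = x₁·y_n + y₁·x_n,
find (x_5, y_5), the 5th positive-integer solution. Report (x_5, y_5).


Step 1: Find the fundamental solution (x₁, y₁) of x² - 60y² = 1.
  Expand √60 as a continued fraction. a₀ = ⌊√60⌋ = 7; iterate m_{k+1} = d_k·a_k − m_k, d_{k+1} = (60 − m_{k+1}²)/d_k, a_{k+1} = ⌊(a₀ + m_{k+1})/d_{k+1}⌋ (starting m₀ = 0, d₀ = 1), with convergents p_k = a_k·p_{k-1} + p_{k-2}, q_k = a_k·q_{k-1} + q_{k-2} (p₋₁ = 1, q₋₁ = 0):
  k = 0: a₀ = 7; p₀/q₀ = 7/1; p₀² − 60·q₀² = 49 − 60 = -11.
  k = 1: m = 7, d = 11, a = ⌊(7 + 7)/11⌋ = 1; p/q = (1·7 + 1)/(1·1 + 0) = 8/1; p² − 60·q² = 64 − 60 = 4.
  k = 2: m = 4, d = 4, a = ⌊(7 + 4)/4⌋ = 2; p/q = (2·8 + 7)/(2·1 + 1) = 23/3; p² − 60·q² = 529 − 540 = -11.
  k = 3: m = 4, d = 11, a = ⌊(7 + 4)/11⌋ = 1; p/q = (1·23 + 8)/(1·3 + 1) = 31/4; p² − 60·q² = 961 − 960 = 1.
  The first convergent with p² − 60·q² = 1 gives the fundamental solution (x₁, y₁) = (31, 4).
Step 2: Apply the recurrence (x_{n+1}, y_{n+1}) = (x₁x_n + 60y₁y_n, x₁y_n + y₁x_n) repeatedly.
  From (x_1, y_1) = (31, 4): x_2 = 31·31 + 60·4·4 = 1921; y_2 = 31·4 + 4·31 = 248.
  From (x_2, y_2) = (1921, 248): x_3 = 31·1921 + 60·4·248 = 119071; y_3 = 31·248 + 4·1921 = 15372.
  From (x_3, y_3) = (119071, 15372): x_4 = 31·119071 + 60·4·15372 = 7380481; y_4 = 31·15372 + 4·119071 = 952816.
  From (x_4, y_4) = (7380481, 952816): x_5 = 31·7380481 + 60·4·952816 = 457470751; y_5 = 31·952816 + 4·7380481 = 59059220.
Step 3: Verify x_5² - 60·y_5² = 209279488020504001 - 209279488020504000 = 1 (should be 1). ✓

(x_1, y_1) = (31, 4); (x_5, y_5) = (457470751, 59059220).


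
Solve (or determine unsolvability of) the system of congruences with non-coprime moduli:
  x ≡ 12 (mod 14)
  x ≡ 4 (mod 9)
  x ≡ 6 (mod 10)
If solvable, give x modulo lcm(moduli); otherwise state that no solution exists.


Moduli 14, 9, 10 are not pairwise coprime, so CRT works modulo lcm(m_i) when all pairwise compatibility conditions hold.
Pairwise compatibility: gcd(m_i, m_j) must divide a_i - a_j for every pair.
Merge one congruence at a time:
  Start: x ≡ 12 (mod 14).
  Combine with x ≡ 4 (mod 9): gcd(14, 9) = 1; 4 - 12 = -8, which IS divisible by 1, so compatible.
    Write x = 12 + 14·t and substitute into x ≡ 4 (mod 9): 14·t ≡ 4 − 12 = -8 (mod 9).
    Reduce coefficients mod 9: 5·t ≡ 1 (mod 9).
    The inverse of 5 mod 9 is 2 (since 5·2 = 10 = 1·9 + 1), so t ≡ 2·1 = 2 ≡ 2 (mod 9).
    Then x = 12 + 14·2 = 40, valid modulo lcm(14, 9) = 126: x ≡ 40 (mod 126).
  Combine with x ≡ 6 (mod 10): gcd(126, 10) = 2; 6 - 40 = -34, which IS divisible by 2, so compatible.
    Write x = 40 + 126·t and substitute into x ≡ 6 (mod 10): 126·t ≡ 6 − 40 = -34 (mod 10).
    Divide the congruence (and modulus) by g = 2: 63·t ≡ -17 (mod 5).
    Reduce coefficients mod 5: 3·t ≡ 3 (mod 5).
    The inverse of 3 mod 5 is 2 (since 3·2 = 6 = 1·5 + 1), so t ≡ 2·3 = 6 ≡ 1 (mod 5).
    Then x = 40 + 126·1 = 166, valid modulo lcm(126, 10) = 630: x ≡ 166 (mod 630).
Verify: 166 mod 14 = 12, 166 mod 9 = 4, 166 mod 10 = 6.

x ≡ 166 (mod 630).


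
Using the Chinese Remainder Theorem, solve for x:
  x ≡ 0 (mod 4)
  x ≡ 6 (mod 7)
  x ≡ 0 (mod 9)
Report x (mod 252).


Moduli 4, 7, 9 are pairwise coprime; by CRT there is a unique solution modulo M = 4 · 7 · 9 = 252.
Solve pairwise, accumulating the modulus:
  Start with x ≡ 0 (mod 4).
  Combine with x ≡ 6 (mod 7): since gcd(4, 7) = 1, we get a unique residue mod 28.
    Write x = 0 + 4·t and substitute into x ≡ 6 (mod 7): 4·t ≡ 6 − 0 = 6 (mod 7).
    The inverse of 4 mod 7 is 2 (since 4·2 = 8 = 1·7 + 1), so t ≡ 2·6 = 12 ≡ 5 (mod 7).
    Then x = 0 + 4·5 = 20, valid modulo lcm(4, 7) = 28: x ≡ 20 (mod 28).
  Combine with x ≡ 0 (mod 9): since gcd(28, 9) = 1, we get a unique residue mod 252.
    Write x = 20 + 28·t and substitute into x ≡ 0 (mod 9): 28·t ≡ 0 − 20 = -20 (mod 9).
    Reduce coefficients mod 9: 1·t ≡ 7 (mod 9).
    So t ≡ 7 (mod 9).
    Then x = 20 + 28·7 = 216, valid modulo lcm(28, 9) = 252: x ≡ 216 (mod 252).
Verify: 216 mod 4 = 0 ✓, 216 mod 7 = 6 ✓, 216 mod 9 = 0 ✓.

x ≡ 216 (mod 252).


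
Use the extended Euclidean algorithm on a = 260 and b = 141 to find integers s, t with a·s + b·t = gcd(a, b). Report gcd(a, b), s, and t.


Euclidean algorithm on (260, 141) — divide until remainder is 0:
  260 = 1 · 141 + 119
  141 = 1 · 119 + 22
  119 = 5 · 22 + 9
  22 = 2 · 9 + 4
  9 = 2 · 4 + 1
  4 = 4 · 1 + 0
gcd(260, 141) = 1.
Track Bezout coefficients alongside the remainders: start with r₀ = 260 = a·1 + b·0 (s = 1, t = 0) and r₁ = 141 = a·0 + b·1 (s = 0, t = 1); each new remainder r_{k+1} = r_{k-1} − q_k·r_k inherits s_{k+1} = s_{k-1} − q_k·s_k, t_{k+1} = t_{k-1} − q_k·t_k, so r_k = a·s_k + b·t_k at every step:
  q = 1: r = 119, s = 1 − 1·0 = 1, t = 0 − 1·1 = -1  (check: 260·1 + 141·(-1) = 119)
  q = 1: r = 22, s = 0 − 1·1 = -1, t = 1 − 1·(-1) = 2  (check: 260·(-1) + 141·2 = 22)
  q = 5: r = 9, s = 1 − 5·(-1) = 6, t = -1 − 5·2 = -11  (check: 260·6 + 141·(-11) = 9)
  q = 2: r = 4, s = -1 − 2·6 = -13, t = 2 − 2·(-11) = 24  (check: 260·(-13) + 141·24 = 4)
  q = 2: r = 1, s = 6 − 2·(-13) = 32, t = -11 − 2·24 = -59  (check: 260·32 + 141·(-59) = 1)
The row with r = 1 (the gcd) gives the Bezout coefficients s = 32, t = -59.
Result: 260 · (32) + 141 · (-59) = 1.

gcd(260, 141) = 1; s = 32, t = -59 (check: 260·32 + 141·(-59) = 1).


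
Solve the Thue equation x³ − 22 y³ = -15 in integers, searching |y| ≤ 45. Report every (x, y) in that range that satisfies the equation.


The equation is x³ - 22y³ = -15. For fixed y, x³ = 22·y³ − 15, so a solution requires the RHS to be a perfect cube.
Strategy: iterate y from -45 to 45, compute RHS = 22·y³ − 15, and check whether it is a (positive or negative) perfect cube.
Check small values of y:
  y = 0: RHS = -15 is not a perfect cube.
  y = 1: RHS = 7 is not a perfect cube.
  y = -1: RHS = -37 is not a perfect cube.
  y = 2: RHS = 161 is not a perfect cube.
  y = -2: RHS = -191 is not a perfect cube.
  y = 3: RHS = 579 is not a perfect cube.
  y = -3: RHS = -609 is not a perfect cube.
Continuing the search up to |y| = 45 finds no solutions either.
No (x, y) in the scanned range satisfies the equation.

No integer solutions with |y| ≤ 45.


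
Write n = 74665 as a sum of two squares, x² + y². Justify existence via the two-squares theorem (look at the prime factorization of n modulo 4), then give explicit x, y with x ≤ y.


Step 1: Factor n = 74665 = 5 · 109 · 137.
Step 2: Check the mod-4 condition on each prime factor: 5 ≡ 1 (mod 4), exponent 1; 109 ≡ 1 (mod 4), exponent 1; 137 ≡ 1 (mod 4), exponent 1.
All primes ≡ 3 (mod 4) appear to even exponent (or don't appear), so by the two-squares theorem n IS expressible as a sum of two squares.
Step 3: Build a representation. Here n = 5 · 109 · 137 is a product of primes ≡ 1 (mod 4). Each prime p ≡ 1 (mod 4) is itself a sum of two squares; find a² by testing p − a² for a perfect square:
  5: 5 − 1² = 4 = 2² ⇒ 5 = 1² + 2².
  109: 109 − 1² = 108, 109 − 2² = 105, 109 − 3² = 100 = 10² ⇒ 109 = 3² + 10².
  137: 137 − 1² = 136, 137 − 2² = 133, 137 − 3² = 128, 137 − 4² = 121 = 11² ⇒ 137 = 4² + 11².
  Combine using the Brahmagupta–Fibonacci identity (a² + b²)(c² + d²) = (ac − bd)² + (ad + bc)² = (ac + bd)² + (ad − bc)²:
  5 · 109 = 545: from (1² + 2²)(3² + 10²), take (1·3 − 2·10, 1·10 + 2·3) = (3 − 20, 10 + 6) = (-17, 16); dropping signs (only squares matter) gives (17, 16); check 17² + 16² = 289 + 256 = 545 ✓.
  545 · 137 = 74665: from (17² + 16²)(4² + 11²), take (17·4 − 16·11, 17·11 + 16·4) = (68 − 176, 187 + 64) = (-108, 251); dropping signs (only squares matter) gives (108, 251); check 108² + 251² = 11664 + 63001 = 74665 ✓.
Step 4: Order so x ≤ y and verify: 108² + 251² = 11664 + 63001 = 74665 = n. ✓

n = 74665 = 108² + 251² (one valid representation with x ≤ y).


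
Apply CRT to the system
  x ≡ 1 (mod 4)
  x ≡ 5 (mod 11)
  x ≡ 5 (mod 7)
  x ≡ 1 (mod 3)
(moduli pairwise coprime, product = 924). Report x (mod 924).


Product of moduli M = 4 · 11 · 7 · 3 = 924.
Merge one congruence at a time:
  Start: x ≡ 1 (mod 4).
  Combine with x ≡ 5 (mod 11); new modulus lcm = 44.
    Write x = 1 + 4·t and substitute into x ≡ 5 (mod 11): 4·t ≡ 5 − 1 = 4 (mod 11).
    The inverse of 4 mod 11 is 3 (since 4·3 = 12 = 1·11 + 1), so t ≡ 3·4 = 12 ≡ 1 (mod 11).
    Then x = 1 + 4·1 = 5, valid modulo lcm(4, 11) = 44: x ≡ 5 (mod 44).
  Combine with x ≡ 5 (mod 7); new modulus lcm = 308.
    Write x = 5 + 44·t and substitute into x ≡ 5 (mod 7): 44·t ≡ 5 − 5 = 0 (mod 7).
    Reduce coefficients mod 7: 2·t ≡ 0 (mod 7).
    The inverse of 2 mod 7 is 4 (since 2·4 = 8 = 1·7 + 1), so t ≡ 4·0 = 0 ≡ 0 (mod 7).
    Then x = 5 + 44·0 = 5, valid modulo lcm(44, 7) = 308: x ≡ 5 (mod 308).
  Combine with x ≡ 1 (mod 3); new modulus lcm = 924.
    Write x = 5 + 308·t and substitute into x ≡ 1 (mod 3): 308·t ≡ 1 − 5 = -4 (mod 3).
    Reduce coefficients mod 3: 2·t ≡ 2 (mod 3).
    The inverse of 2 mod 3 is 2 (since 2·2 = 4 = 1·3 + 1), so t ≡ 2·2 = 4 ≡ 1 (mod 3).
    Then x = 5 + 308·1 = 313, valid modulo lcm(308, 3) = 924: x ≡ 313 (mod 924).
Verify against each original: 313 mod 4 = 1, 313 mod 11 = 5, 313 mod 7 = 5, 313 mod 3 = 1.

x ≡ 313 (mod 924).


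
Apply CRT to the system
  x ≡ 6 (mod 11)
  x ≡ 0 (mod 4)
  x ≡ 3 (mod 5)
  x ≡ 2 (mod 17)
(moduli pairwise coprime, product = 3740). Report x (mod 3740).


Product of moduli M = 11 · 4 · 5 · 17 = 3740.
Merge one congruence at a time:
  Start: x ≡ 6 (mod 11).
  Combine with x ≡ 0 (mod 4); new modulus lcm = 44.
    Write x = 6 + 11·t and substitute into x ≡ 0 (mod 4): 11·t ≡ 0 − 6 = -6 (mod 4).
    Reduce coefficients mod 4: 3·t ≡ 2 (mod 4).
    The inverse of 3 mod 4 is 3 (since 3·3 = 9 = 2·4 + 1), so t ≡ 3·2 = 6 ≡ 2 (mod 4).
    Then x = 6 + 11·2 = 28, valid modulo lcm(11, 4) = 44: x ≡ 28 (mod 44).
  Combine with x ≡ 3 (mod 5); new modulus lcm = 220.
    Write x = 28 + 44·t and substitute into x ≡ 3 (mod 5): 44·t ≡ 3 − 28 = -25 (mod 5).
    Reduce coefficients mod 5: 4·t ≡ 0 (mod 5).
    The inverse of 4 mod 5 is 4 (since 4·4 = 16 = 3·5 + 1), so t ≡ 4·0 = 0 ≡ 0 (mod 5).
    Then x = 28 + 44·0 = 28, valid modulo lcm(44, 5) = 220: x ≡ 28 (mod 220).
  Combine with x ≡ 2 (mod 17); new modulus lcm = 3740.
    Write x = 28 + 220·t and substitute into x ≡ 2 (mod 17): 220·t ≡ 2 − 28 = -26 (mod 17).
    Reduce coefficients mod 17: 16·t ≡ 8 (mod 17).
    The inverse of 16 mod 17 is 16 (since 16·16 = 256 = 15·17 + 1), so t ≡ 16·8 = 128 ≡ 9 (mod 17).
    Then x = 28 + 220·9 = 2008, valid modulo lcm(220, 17) = 3740: x ≡ 2008 (mod 3740).
Verify against each original: 2008 mod 11 = 6, 2008 mod 4 = 0, 2008 mod 5 = 3, 2008 mod 17 = 2.

x ≡ 2008 (mod 3740).


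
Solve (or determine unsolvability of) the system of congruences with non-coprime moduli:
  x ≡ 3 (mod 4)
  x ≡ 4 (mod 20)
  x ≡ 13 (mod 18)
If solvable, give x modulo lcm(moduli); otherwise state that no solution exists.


Moduli 4, 20, 18 are not pairwise coprime, so CRT works modulo lcm(m_i) when all pairwise compatibility conditions hold.
Pairwise compatibility: gcd(m_i, m_j) must divide a_i - a_j for every pair.
Merge one congruence at a time:
  Start: x ≡ 3 (mod 4).
  Combine with x ≡ 4 (mod 20): gcd(4, 20) = 4, and 4 - 3 = 1 is NOT divisible by 4.
    ⇒ system is inconsistent (no integer solution).

No solution (the system is inconsistent).


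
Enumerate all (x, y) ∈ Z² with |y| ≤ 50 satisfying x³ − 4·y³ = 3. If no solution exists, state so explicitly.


The equation is x³ - 4y³ = 3. For fixed y, x³ = 4·y³ + 3, so a solution requires the RHS to be a perfect cube.
Strategy: iterate y from -50 to 50, compute RHS = 4·y³ + 3, and check whether it is a (positive or negative) perfect cube.
Check small values of y:
  y = 0: RHS = 3 is not a perfect cube.
  y = 1: RHS = 7 is not a perfect cube.
  y = -1: RHS = -1 = (-1)³ ⇒ x = -1 works.
  y = 2: RHS = 35 is not a perfect cube.
  y = -2: RHS = -29 is not a perfect cube.
  y = 3: RHS = 111 is not a perfect cube.
  y = -3: RHS = -105 is not a perfect cube.
Continuing the search up to |y| = 50 finds no further solutions beyond those listed.
Collected solutions: (-1, -1).

Solutions (with |y| ≤ 50): (-1, -1).


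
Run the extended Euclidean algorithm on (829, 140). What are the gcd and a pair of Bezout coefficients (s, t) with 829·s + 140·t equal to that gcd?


Euclidean algorithm on (829, 140) — divide until remainder is 0:
  829 = 5 · 140 + 129
  140 = 1 · 129 + 11
  129 = 11 · 11 + 8
  11 = 1 · 8 + 3
  8 = 2 · 3 + 2
  3 = 1 · 2 + 1
  2 = 2 · 1 + 0
gcd(829, 140) = 1.
Track Bezout coefficients alongside the remainders: start with r₀ = 829 = a·1 + b·0 (s = 1, t = 0) and r₁ = 140 = a·0 + b·1 (s = 0, t = 1); each new remainder r_{k+1} = r_{k-1} − q_k·r_k inherits s_{k+1} = s_{k-1} − q_k·s_k, t_{k+1} = t_{k-1} − q_k·t_k, so r_k = a·s_k + b·t_k at every step:
  q = 5: r = 129, s = 1 − 5·0 = 1, t = 0 − 5·1 = -5  (check: 829·1 + 140·(-5) = 129)
  q = 1: r = 11, s = 0 − 1·1 = -1, t = 1 − 1·(-5) = 6  (check: 829·(-1) + 140·6 = 11)
  q = 11: r = 8, s = 1 − 11·(-1) = 12, t = -5 − 11·6 = -71  (check: 829·12 + 140·(-71) = 8)
  q = 1: r = 3, s = -1 − 1·12 = -13, t = 6 − 1·(-71) = 77  (check: 829·(-13) + 140·77 = 3)
  q = 2: r = 2, s = 12 − 2·(-13) = 38, t = -71 − 2·77 = -225  (check: 829·38 + 140·(-225) = 2)
  q = 1: r = 1, s = -13 − 1·38 = -51, t = 77 − 1·(-225) = 302  (check: 829·(-51) + 140·302 = 1)
The row with r = 1 (the gcd) gives the Bezout coefficients s = -51, t = 302.
Result: 829 · (-51) + 140 · (302) = 1.

gcd(829, 140) = 1; s = -51, t = 302 (check: 829·(-51) + 140·302 = 1).


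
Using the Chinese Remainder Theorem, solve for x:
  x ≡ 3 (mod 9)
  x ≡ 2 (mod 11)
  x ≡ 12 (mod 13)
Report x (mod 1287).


Moduli 9, 11, 13 are pairwise coprime; by CRT there is a unique solution modulo M = 9 · 11 · 13 = 1287.
Solve pairwise, accumulating the modulus:
  Start with x ≡ 3 (mod 9).
  Combine with x ≡ 2 (mod 11): since gcd(9, 11) = 1, we get a unique residue mod 99.
    Write x = 3 + 9·t and substitute into x ≡ 2 (mod 11): 9·t ≡ 2 − 3 = -1 (mod 11).
    Reduce coefficients mod 11: 9·t ≡ 10 (mod 11).
    The inverse of 9 mod 11 is 5 (since 9·5 = 45 = 4·11 + 1), so t ≡ 5·10 = 50 ≡ 6 (mod 11).
    Then x = 3 + 9·6 = 57, valid modulo lcm(9, 11) = 99: x ≡ 57 (mod 99).
  Combine with x ≡ 12 (mod 13): since gcd(99, 13) = 1, we get a unique residue mod 1287.
    Write x = 57 + 99·t and substitute into x ≡ 12 (mod 13): 99·t ≡ 12 − 57 = -45 (mod 13).
    Reduce coefficients mod 13: 8·t ≡ 7 (mod 13).
    The inverse of 8 mod 13 is 5 (since 8·5 = 40 = 3·13 + 1), so t ≡ 5·7 = 35 ≡ 9 (mod 13).
    Then x = 57 + 99·9 = 948, valid modulo lcm(99, 13) = 1287: x ≡ 948 (mod 1287).
Verify: 948 mod 9 = 3 ✓, 948 mod 11 = 2 ✓, 948 mod 13 = 12 ✓.

x ≡ 948 (mod 1287).


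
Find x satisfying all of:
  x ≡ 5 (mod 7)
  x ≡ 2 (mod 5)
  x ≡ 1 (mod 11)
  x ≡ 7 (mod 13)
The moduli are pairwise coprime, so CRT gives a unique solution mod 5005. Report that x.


Product of moduli M = 7 · 5 · 11 · 13 = 5005.
Merge one congruence at a time:
  Start: x ≡ 5 (mod 7).
  Combine with x ≡ 2 (mod 5); new modulus lcm = 35.
    Write x = 5 + 7·t and substitute into x ≡ 2 (mod 5): 7·t ≡ 2 − 5 = -3 (mod 5).
    Reduce coefficients mod 5: 2·t ≡ 2 (mod 5).
    The inverse of 2 mod 5 is 3 (since 2·3 = 6 = 1·5 + 1), so t ≡ 3·2 = 6 ≡ 1 (mod 5).
    Then x = 5 + 7·1 = 12, valid modulo lcm(7, 5) = 35: x ≡ 12 (mod 35).
  Combine with x ≡ 1 (mod 11); new modulus lcm = 385.
    Write x = 12 + 35·t and substitute into x ≡ 1 (mod 11): 35·t ≡ 1 − 12 = -11 (mod 11).
    Reduce coefficients mod 11: 2·t ≡ 0 (mod 11).
    The inverse of 2 mod 11 is 6 (since 2·6 = 12 = 1·11 + 1), so t ≡ 6·0 = 0 ≡ 0 (mod 11).
    Then x = 12 + 35·0 = 12, valid modulo lcm(35, 11) = 385: x ≡ 12 (mod 385).
  Combine with x ≡ 7 (mod 13); new modulus lcm = 5005.
    Write x = 12 + 385·t and substitute into x ≡ 7 (mod 13): 385·t ≡ 7 − 12 = -5 (mod 13).
    Reduce coefficients mod 13: 8·t ≡ 8 (mod 13).
    The inverse of 8 mod 13 is 5 (since 8·5 = 40 = 3·13 + 1), so t ≡ 5·8 = 40 ≡ 1 (mod 13).
    Then x = 12 + 385·1 = 397, valid modulo lcm(385, 13) = 5005: x ≡ 397 (mod 5005).
Verify against each original: 397 mod 7 = 5, 397 mod 5 = 2, 397 mod 11 = 1, 397 mod 13 = 7.

x ≡ 397 (mod 5005).


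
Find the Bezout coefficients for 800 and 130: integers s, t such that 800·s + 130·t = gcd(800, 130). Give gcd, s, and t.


Euclidean algorithm on (800, 130) — divide until remainder is 0:
  800 = 6 · 130 + 20
  130 = 6 · 20 + 10
  20 = 2 · 10 + 0
gcd(800, 130) = 10.
Track Bezout coefficients alongside the remainders: start with r₀ = 800 = a·1 + b·0 (s = 1, t = 0) and r₁ = 130 = a·0 + b·1 (s = 0, t = 1); each new remainder r_{k+1} = r_{k-1} − q_k·r_k inherits s_{k+1} = s_{k-1} − q_k·s_k, t_{k+1} = t_{k-1} − q_k·t_k, so r_k = a·s_k + b·t_k at every step:
  q = 6: r = 20, s = 1 − 6·0 = 1, t = 0 − 6·1 = -6  (check: 800·1 + 130·(-6) = 20)
  q = 6: r = 10, s = 0 − 6·1 = -6, t = 1 − 6·(-6) = 37  (check: 800·(-6) + 130·37 = 10)
The row with r = 10 (the gcd) gives the Bezout coefficients s = -6, t = 37.
Result: 800 · (-6) + 130 · (37) = 10.

gcd(800, 130) = 10; s = -6, t = 37 (check: 800·(-6) + 130·37 = 10).


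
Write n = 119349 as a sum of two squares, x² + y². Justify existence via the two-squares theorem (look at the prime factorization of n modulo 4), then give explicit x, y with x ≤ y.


Step 1: Factor n = 119349 = 3^2 · 89 · 149.
Step 2: Check the mod-4 condition on each prime factor: 3 ≡ 3 (mod 4), exponent 2 (must be even); 89 ≡ 1 (mod 4), exponent 1; 149 ≡ 1 (mod 4), exponent 1.
All primes ≡ 3 (mod 4) appear to even exponent (or don't appear), so by the two-squares theorem n IS expressible as a sum of two squares.
Step 3: Build a representation. Group n = k² · m with k = 3 and m = 89 · 149 = 13261 (a product of primes ≡ 1 (mod 4)); a representation of m scales to one of n via (k·x)² + (k·y)² = k²(x² + y²). Each prime p ≡ 1 (mod 4) is itself a sum of two squares; find a² by testing p − a² for a perfect square:
  89: 89 − 1² = 88, 89 − 2² = 85, 89 − 3² = 80, 89 − 4² = 73, 89 − 5² = 64 = 8² ⇒ 89 = 5² + 8².
  149: 149 − 1² = 148, 149 − 2² = 145, 149 − 3² = 140, 149 − 4² = 133, 149 − 5² = 124, 149 − 6² = 113, 149 − 7² = 100 = 10² ⇒ 149 = 7² + 10².
  Combine using the Brahmagupta–Fibonacci identity (a² + b²)(c² + d²) = (ac − bd)² + (ad + bc)² = (ac + bd)² + (ad − bc)²:
  89 · 149 = 13261: from (5² + 8²)(7² + 10²), take (5·7 − 8·10, 5·10 + 8·7) = (35 − 80, 50 + 56) = (-45, 106); dropping signs (only squares matter) gives (45, 106); check 45² + 106² = 2025 + 11236 = 13261 ✓.
  Scale by k = 3: (3·45, 3·106) = (135, 318).
Step 4: Order so x ≤ y and verify: 135² + 318² = 18225 + 101124 = 119349 = n. ✓

n = 119349 = 135² + 318² (one valid representation with x ≤ y).


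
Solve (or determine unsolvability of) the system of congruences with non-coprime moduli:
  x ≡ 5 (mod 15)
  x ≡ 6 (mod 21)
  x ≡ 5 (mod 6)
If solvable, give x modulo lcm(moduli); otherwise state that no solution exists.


Moduli 15, 21, 6 are not pairwise coprime, so CRT works modulo lcm(m_i) when all pairwise compatibility conditions hold.
Pairwise compatibility: gcd(m_i, m_j) must divide a_i - a_j for every pair.
Merge one congruence at a time:
  Start: x ≡ 5 (mod 15).
  Combine with x ≡ 6 (mod 21): gcd(15, 21) = 3, and 6 - 5 = 1 is NOT divisible by 3.
    ⇒ system is inconsistent (no integer solution).

No solution (the system is inconsistent).


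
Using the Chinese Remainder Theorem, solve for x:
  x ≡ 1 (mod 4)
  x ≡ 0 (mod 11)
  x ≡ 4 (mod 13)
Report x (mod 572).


Moduli 4, 11, 13 are pairwise coprime; by CRT there is a unique solution modulo M = 4 · 11 · 13 = 572.
Solve pairwise, accumulating the modulus:
  Start with x ≡ 1 (mod 4).
  Combine with x ≡ 0 (mod 11): since gcd(4, 11) = 1, we get a unique residue mod 44.
    Write x = 1 + 4·t and substitute into x ≡ 0 (mod 11): 4·t ≡ 0 − 1 = -1 (mod 11).
    Reduce coefficients mod 11: 4·t ≡ 10 (mod 11).
    The inverse of 4 mod 11 is 3 (since 4·3 = 12 = 1·11 + 1), so t ≡ 3·10 = 30 ≡ 8 (mod 11).
    Then x = 1 + 4·8 = 33, valid modulo lcm(4, 11) = 44: x ≡ 33 (mod 44).
  Combine with x ≡ 4 (mod 13): since gcd(44, 13) = 1, we get a unique residue mod 572.
    Write x = 33 + 44·t and substitute into x ≡ 4 (mod 13): 44·t ≡ 4 − 33 = -29 (mod 13).
    Reduce coefficients mod 13: 5·t ≡ 10 (mod 13).
    The inverse of 5 mod 13 is 8 (since 5·8 = 40 = 3·13 + 1), so t ≡ 8·10 = 80 ≡ 2 (mod 13).
    Then x = 33 + 44·2 = 121, valid modulo lcm(44, 13) = 572: x ≡ 121 (mod 572).
Verify: 121 mod 4 = 1 ✓, 121 mod 11 = 0 ✓, 121 mod 13 = 4 ✓.

x ≡ 121 (mod 572).


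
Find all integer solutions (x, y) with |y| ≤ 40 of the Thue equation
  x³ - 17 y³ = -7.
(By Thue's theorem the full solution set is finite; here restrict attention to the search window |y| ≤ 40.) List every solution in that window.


The equation is x³ - 17y³ = -7. For fixed y, x³ = 17·y³ − 7, so a solution requires the RHS to be a perfect cube.
Strategy: iterate y from -40 to 40, compute RHS = 17·y³ − 7, and check whether it is a (positive or negative) perfect cube.
Check small values of y:
  y = 0: RHS = -7 is not a perfect cube.
  y = 1: RHS = 10 is not a perfect cube.
  y = -1: RHS = -24 is not a perfect cube.
  y = 2: RHS = 129 is not a perfect cube.
  y = -2: RHS = -143 is not a perfect cube.
  y = 3: RHS = 452 is not a perfect cube.
  y = -3: RHS = -466 is not a perfect cube.
Continuing the search up to |y| = 40 finds no solutions either.
No (x, y) in the scanned range satisfies the equation.

No integer solutions with |y| ≤ 40.


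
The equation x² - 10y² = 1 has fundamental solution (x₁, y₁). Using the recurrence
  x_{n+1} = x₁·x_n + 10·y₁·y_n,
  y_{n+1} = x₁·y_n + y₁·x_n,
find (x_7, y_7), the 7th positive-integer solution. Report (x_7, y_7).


Step 1: Find the fundamental solution (x₁, y₁) of x² - 10y² = 1.
  Expand √10 as a continued fraction. a₀ = ⌊√10⌋ = 3; iterate m_{k+1} = d_k·a_k − m_k, d_{k+1} = (10 − m_{k+1}²)/d_k, a_{k+1} = ⌊(a₀ + m_{k+1})/d_{k+1}⌋ (starting m₀ = 0, d₀ = 1), with convergents p_k = a_k·p_{k-1} + p_{k-2}, q_k = a_k·q_{k-1} + q_{k-2} (p₋₁ = 1, q₋₁ = 0):
  k = 0: a₀ = 3; p₀/q₀ = 3/1; p₀² − 10·q₀² = 9 − 10 = -1.
  k = 1: m = 3, d = 1, a = ⌊(3 + 3)/1⌋ = 6; p/q = (6·3 + 1)/(6·1 + 0) = 19/6; p² − 10·q² = 361 − 360 = 1.
  The first convergent with p² − 10·q² = 1 gives the fundamental solution (x₁, y₁) = (19, 6).
Step 2: Apply the recurrence (x_{n+1}, y_{n+1}) = (x₁x_n + 10y₁y_n, x₁y_n + y₁x_n) repeatedly.
  From (x_1, y_1) = (19, 6): x_2 = 19·19 + 10·6·6 = 721; y_2 = 19·6 + 6·19 = 228.
  From (x_2, y_2) = (721, 228): x_3 = 19·721 + 10·6·228 = 27379; y_3 = 19·228 + 6·721 = 8658.
  From (x_3, y_3) = (27379, 8658): x_4 = 19·27379 + 10·6·8658 = 1039681; y_4 = 19·8658 + 6·27379 = 328776.
  From (x_4, y_4) = (1039681, 328776): x_5 = 19·1039681 + 10·6·328776 = 39480499; y_5 = 19·328776 + 6·1039681 = 12484830.
  From (x_5, y_5) = (39480499, 12484830): x_6 = 19·39480499 + 10·6·12484830 = 1499219281; y_6 = 19·12484830 + 6·39480499 = 474094764.
  From (x_6, y_6) = (1499219281, 474094764): x_7 = 19·1499219281 + 10·6·474094764 = 56930852179; y_7 = 19·474094764 + 6·1499219281 = 18003116202.
Step 3: Verify x_7² - 10·y_7² = 3241121929827149048041 - 3241121929827149048040 = 1 (should be 1). ✓

(x_1, y_1) = (19, 6); (x_7, y_7) = (56930852179, 18003116202).


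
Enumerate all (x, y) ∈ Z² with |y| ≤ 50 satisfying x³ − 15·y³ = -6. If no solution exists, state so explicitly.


The equation is x³ - 15y³ = -6. For fixed y, x³ = 15·y³ − 6, so a solution requires the RHS to be a perfect cube.
Strategy: iterate y from -50 to 50, compute RHS = 15·y³ − 6, and check whether it is a (positive or negative) perfect cube.
Check small values of y:
  y = 0: RHS = -6 is not a perfect cube.
  y = 1: RHS = 9 is not a perfect cube.
  y = -1: RHS = -21 is not a perfect cube.
  y = 2: RHS = 114 is not a perfect cube.
  y = -2: RHS = -126 is not a perfect cube.
  y = 3: RHS = 399 is not a perfect cube.
  y = -3: RHS = -411 is not a perfect cube.
Continuing the search up to |y| = 50 finds no solutions either.
No (x, y) in the scanned range satisfies the equation.

No integer solutions with |y| ≤ 50.


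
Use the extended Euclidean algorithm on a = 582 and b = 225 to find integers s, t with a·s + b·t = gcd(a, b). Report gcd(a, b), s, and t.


Euclidean algorithm on (582, 225) — divide until remainder is 0:
  582 = 2 · 225 + 132
  225 = 1 · 132 + 93
  132 = 1 · 93 + 39
  93 = 2 · 39 + 15
  39 = 2 · 15 + 9
  15 = 1 · 9 + 6
  9 = 1 · 6 + 3
  6 = 2 · 3 + 0
gcd(582, 225) = 3.
Track Bezout coefficients alongside the remainders: start with r₀ = 582 = a·1 + b·0 (s = 1, t = 0) and r₁ = 225 = a·0 + b·1 (s = 0, t = 1); each new remainder r_{k+1} = r_{k-1} − q_k·r_k inherits s_{k+1} = s_{k-1} − q_k·s_k, t_{k+1} = t_{k-1} − q_k·t_k, so r_k = a·s_k + b·t_k at every step:
  q = 2: r = 132, s = 1 − 2·0 = 1, t = 0 − 2·1 = -2  (check: 582·1 + 225·(-2) = 132)
  q = 1: r = 93, s = 0 − 1·1 = -1, t = 1 − 1·(-2) = 3  (check: 582·(-1) + 225·3 = 93)
  q = 1: r = 39, s = 1 − 1·(-1) = 2, t = -2 − 1·3 = -5  (check: 582·2 + 225·(-5) = 39)
  q = 2: r = 15, s = -1 − 2·2 = -5, t = 3 − 2·(-5) = 13  (check: 582·(-5) + 225·13 = 15)
  q = 2: r = 9, s = 2 − 2·(-5) = 12, t = -5 − 2·13 = -31  (check: 582·12 + 225·(-31) = 9)
  q = 1: r = 6, s = -5 − 1·12 = -17, t = 13 − 1·(-31) = 44  (check: 582·(-17) + 225·44 = 6)
  q = 1: r = 3, s = 12 − 1·(-17) = 29, t = -31 − 1·44 = -75  (check: 582·29 + 225·(-75) = 3)
The row with r = 3 (the gcd) gives the Bezout coefficients s = 29, t = -75.
Result: 582 · (29) + 225 · (-75) = 3.

gcd(582, 225) = 3; s = 29, t = -75 (check: 582·29 + 225·(-75) = 3).


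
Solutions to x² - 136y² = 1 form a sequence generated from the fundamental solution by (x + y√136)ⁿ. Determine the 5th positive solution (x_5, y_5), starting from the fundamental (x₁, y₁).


Step 1: Find the fundamental solution (x₁, y₁) of x² - 136y² = 1.
  Expand √136 as a continued fraction. a₀ = ⌊√136⌋ = 11; iterate m_{k+1} = d_k·a_k − m_k, d_{k+1} = (136 − m_{k+1}²)/d_k, a_{k+1} = ⌊(a₀ + m_{k+1})/d_{k+1}⌋ (starting m₀ = 0, d₀ = 1), with convergents p_k = a_k·p_{k-1} + p_{k-2}, q_k = a_k·q_{k-1} + q_{k-2} (p₋₁ = 1, q₋₁ = 0):
  k = 0: a₀ = 11; p₀/q₀ = 11/1; p₀² − 136·q₀² = 121 − 136 = -15.
  k = 1: m = 11, d = 15, a = ⌊(11 + 11)/15⌋ = 1; p/q = (1·11 + 1)/(1·1 + 0) = 12/1; p² − 136·q² = 144 − 136 = 8.
  k = 2: m = 4, d = 8, a = ⌊(11 + 4)/8⌋ = 1; p/q = (1·12 + 11)/(1·1 + 1) = 23/2; p² − 136·q² = 529 − 544 = -15.
  k = 3: m = 4, d = 15, a = ⌊(11 + 4)/15⌋ = 1; p/q = (1·23 + 12)/(1·2 + 1) = 35/3; p² − 136·q² = 1225 − 1224 = 1.
  The first convergent with p² − 136·q² = 1 gives the fundamental solution (x₁, y₁) = (35, 3).
Step 2: Apply the recurrence (x_{n+1}, y_{n+1}) = (x₁x_n + 136y₁y_n, x₁y_n + y₁x_n) repeatedly.
  From (x_1, y_1) = (35, 3): x_2 = 35·35 + 136·3·3 = 2449; y_2 = 35·3 + 3·35 = 210.
  From (x_2, y_2) = (2449, 210): x_3 = 35·2449 + 136·3·210 = 171395; y_3 = 35·210 + 3·2449 = 14697.
  From (x_3, y_3) = (171395, 14697): x_4 = 35·171395 + 136·3·14697 = 11995201; y_4 = 35·14697 + 3·171395 = 1028580.
  From (x_4, y_4) = (11995201, 1028580): x_5 = 35·11995201 + 136·3·1028580 = 839492675; y_5 = 35·1028580 + 3·11995201 = 71985903.
Step 3: Verify x_5² - 136·y_5² = 704747951378655625 - 704747951378655624 = 1 (should be 1). ✓

(x_1, y_1) = (35, 3); (x_5, y_5) = (839492675, 71985903).


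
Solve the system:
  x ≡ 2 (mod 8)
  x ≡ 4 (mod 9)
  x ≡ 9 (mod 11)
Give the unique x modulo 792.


Moduli 8, 9, 11 are pairwise coprime; by CRT there is a unique solution modulo M = 8 · 9 · 11 = 792.
Solve pairwise, accumulating the modulus:
  Start with x ≡ 2 (mod 8).
  Combine with x ≡ 4 (mod 9): since gcd(8, 9) = 1, we get a unique residue mod 72.
    Write x = 2 + 8·t and substitute into x ≡ 4 (mod 9): 8·t ≡ 4 − 2 = 2 (mod 9).
    The inverse of 8 mod 9 is 8 (since 8·8 = 64 = 7·9 + 1), so t ≡ 8·2 = 16 ≡ 7 (mod 9).
    Then x = 2 + 8·7 = 58, valid modulo lcm(8, 9) = 72: x ≡ 58 (mod 72).
  Combine with x ≡ 9 (mod 11): since gcd(72, 11) = 1, we get a unique residue mod 792.
    Write x = 58 + 72·t and substitute into x ≡ 9 (mod 11): 72·t ≡ 9 − 58 = -49 (mod 11).
    Reduce coefficients mod 11: 6·t ≡ 6 (mod 11).
    The inverse of 6 mod 11 is 2 (since 6·2 = 12 = 1·11 + 1), so t ≡ 2·6 = 12 ≡ 1 (mod 11).
    Then x = 58 + 72·1 = 130, valid modulo lcm(72, 11) = 792: x ≡ 130 (mod 792).
Verify: 130 mod 8 = 2 ✓, 130 mod 9 = 4 ✓, 130 mod 11 = 9 ✓.

x ≡ 130 (mod 792).


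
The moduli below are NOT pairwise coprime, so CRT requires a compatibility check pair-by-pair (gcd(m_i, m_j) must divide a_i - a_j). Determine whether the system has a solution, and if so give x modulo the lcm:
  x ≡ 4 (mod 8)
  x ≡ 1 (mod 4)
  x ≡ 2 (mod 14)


Moduli 8, 4, 14 are not pairwise coprime, so CRT works modulo lcm(m_i) when all pairwise compatibility conditions hold.
Pairwise compatibility: gcd(m_i, m_j) must divide a_i - a_j for every pair.
Merge one congruence at a time:
  Start: x ≡ 4 (mod 8).
  Combine with x ≡ 1 (mod 4): gcd(8, 4) = 4, and 1 - 4 = -3 is NOT divisible by 4.
    ⇒ system is inconsistent (no integer solution).

No solution (the system is inconsistent).
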